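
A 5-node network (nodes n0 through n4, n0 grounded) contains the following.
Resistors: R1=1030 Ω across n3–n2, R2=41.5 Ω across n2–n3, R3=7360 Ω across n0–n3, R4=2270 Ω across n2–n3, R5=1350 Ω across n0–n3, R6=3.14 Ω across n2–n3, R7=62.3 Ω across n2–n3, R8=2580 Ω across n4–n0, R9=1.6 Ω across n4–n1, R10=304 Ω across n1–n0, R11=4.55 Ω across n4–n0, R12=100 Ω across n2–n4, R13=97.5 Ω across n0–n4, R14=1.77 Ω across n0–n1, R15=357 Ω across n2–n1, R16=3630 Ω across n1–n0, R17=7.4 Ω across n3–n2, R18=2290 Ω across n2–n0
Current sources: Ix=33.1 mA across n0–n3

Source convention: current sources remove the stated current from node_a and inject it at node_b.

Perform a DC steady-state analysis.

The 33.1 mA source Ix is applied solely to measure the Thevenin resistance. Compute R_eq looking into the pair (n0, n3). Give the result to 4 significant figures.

MNA unknowns: 4 node voltages V₁..V_4
R1: Y=0.0009709 on G[3,2]
R2: Y=0.02410 on G[2,3]
R3: Y=0.0001359 on G[0,3]
R4: Y=0.0004405 on G[2,3]
R5: Y=0.0007407 on G[0,3]
R6: Y=0.3185 on G[2,3]
R7: Y=0.01605 on G[2,3]
R8: Y=0.0003876 on G[4,0]
R9: Y=0.6250 on G[4,1]
R10: Y=0.003289 on G[1,0]
R11: Y=0.2198 on G[4,0]
R12: Y=0.01000 on G[2,4]
R13: Y=0.01026 on G[0,4]
R14: Y=0.5650 on G[0,1]
R15: Y=0.002801 on G[2,1]
R16: Y=0.0002755 on G[1,0]
R17: Y=0.1351 on G[3,2]
R18: Y=0.0004367 on G[2,0]
Ix: z[0]−=0.0331, z[3]+=0.0331
solve → V1=0.03207, V2=2.384, V3=2.446, V4=0.05070

R_eq = 73.90 Ω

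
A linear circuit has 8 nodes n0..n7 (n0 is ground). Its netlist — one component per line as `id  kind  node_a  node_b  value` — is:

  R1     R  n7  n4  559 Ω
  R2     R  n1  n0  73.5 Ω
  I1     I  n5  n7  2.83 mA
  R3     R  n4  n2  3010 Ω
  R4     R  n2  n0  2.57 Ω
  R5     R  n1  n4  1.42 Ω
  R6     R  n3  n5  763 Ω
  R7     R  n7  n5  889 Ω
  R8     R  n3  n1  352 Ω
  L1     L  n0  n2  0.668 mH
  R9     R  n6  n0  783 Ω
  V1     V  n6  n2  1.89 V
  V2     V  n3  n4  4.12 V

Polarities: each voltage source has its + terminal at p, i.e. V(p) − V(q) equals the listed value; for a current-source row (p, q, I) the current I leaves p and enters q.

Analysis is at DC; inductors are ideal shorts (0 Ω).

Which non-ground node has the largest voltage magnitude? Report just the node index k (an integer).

3

Apply KCL at each of the 7 non-ground nodes and solve the resulting linear system.
Node n1: branches {R2, R5, R8} → V_1 = 0.0003944
Node n2: branches {R3, R4, L1, V1} → V_2 = 0.000
Node n3: branches {R6, R8, V2} → V_3 = 4.104
Node n4: branches {R1, R3, R5, V2} → V_4 = -0.01615
Node n5: branches {I1, R6, R7} → V_5 = 1.814
Node n6: branches {R9, V1} → V_6 = 1.890
Node n7: branches {R1, I1, R7} → V_7 = 1.662
Source currents: i(L1)=0.002419, i(V1)=-0.002414, i(V2)=-0.01466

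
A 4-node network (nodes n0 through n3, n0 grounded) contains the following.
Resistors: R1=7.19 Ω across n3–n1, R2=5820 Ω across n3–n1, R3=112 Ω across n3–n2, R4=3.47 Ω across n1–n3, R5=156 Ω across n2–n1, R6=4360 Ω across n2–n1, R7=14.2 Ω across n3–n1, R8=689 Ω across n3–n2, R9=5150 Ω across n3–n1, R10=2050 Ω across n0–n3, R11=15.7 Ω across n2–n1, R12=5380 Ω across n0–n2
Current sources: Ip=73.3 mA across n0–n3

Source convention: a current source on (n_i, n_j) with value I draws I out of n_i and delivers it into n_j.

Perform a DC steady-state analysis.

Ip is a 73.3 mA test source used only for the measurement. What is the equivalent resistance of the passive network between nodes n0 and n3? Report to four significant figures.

R_eq = 1485. Ω

Element admittances at DC:
  Y(R1) = 0.1391 S between n3,n1
  Y(R2) = 0.0001718 S between n3,n1
  Y(R3) = 0.008929 S between n3,n2
  Y(R4) = 0.2882 S between n1,n3
  Y(R5) = 0.006410 S between n2,n1
  Y(R6) = 0.0002294 S between n2,n1
  Y(R7) = 0.07042 S between n3,n1
  Y(R8) = 0.001451 S between n3,n2
  Y(R9) = 0.0001942 S between n3,n1
  Y(R10) = 0.0004878 S between n0,n3
  Y(R11) = 0.06369 S between n2,n1
  Y(R12) = 0.0001859 S between n0,n2
  Ip: injects 0.0733 A into n3 (from n0)
Assemble and solve the 3×3 MNA system:
  V(n1)=108.8  V(n2)=108.6  V(n3)=108.9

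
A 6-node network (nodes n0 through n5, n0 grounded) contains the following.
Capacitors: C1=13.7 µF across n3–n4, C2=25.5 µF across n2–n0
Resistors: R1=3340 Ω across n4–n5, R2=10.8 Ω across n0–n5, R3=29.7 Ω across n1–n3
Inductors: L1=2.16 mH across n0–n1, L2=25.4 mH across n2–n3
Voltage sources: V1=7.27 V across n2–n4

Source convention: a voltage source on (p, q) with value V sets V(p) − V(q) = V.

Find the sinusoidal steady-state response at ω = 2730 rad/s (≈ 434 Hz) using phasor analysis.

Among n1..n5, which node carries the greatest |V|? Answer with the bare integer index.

3

Element admittances at ω=2730 rad/s:
  Y(C1) = 0.000+0.03740j S between n3,n4
  Y(R1) = 0.0002994+0.000j S between n4,n5
  Y(L1) = 0.000-0.1696j S between n0,n1
  Y(C2) = 0.000+0.06961j S between n2,n0
  Y(R2) = 0.09259+0.000j S between n0,n5
  Y(L2) = 0.000-0.01442j S between n2,n3
  Y(R3) = 0.03367+0.000j S between n1,n3
  V1: constraint V(n2)−V(n4) = 7.27
Assemble and solve the 6×6 MNA system:
  V(n1)=1.012-0.5761j  V(n2)=2.472-1.424j  V(n3)=-1.889-5.675j  V(n4)=-4.798-1.424j  V(n5)=-0.01546-0.004589j
  i(V1)=-0.1604-0.1092j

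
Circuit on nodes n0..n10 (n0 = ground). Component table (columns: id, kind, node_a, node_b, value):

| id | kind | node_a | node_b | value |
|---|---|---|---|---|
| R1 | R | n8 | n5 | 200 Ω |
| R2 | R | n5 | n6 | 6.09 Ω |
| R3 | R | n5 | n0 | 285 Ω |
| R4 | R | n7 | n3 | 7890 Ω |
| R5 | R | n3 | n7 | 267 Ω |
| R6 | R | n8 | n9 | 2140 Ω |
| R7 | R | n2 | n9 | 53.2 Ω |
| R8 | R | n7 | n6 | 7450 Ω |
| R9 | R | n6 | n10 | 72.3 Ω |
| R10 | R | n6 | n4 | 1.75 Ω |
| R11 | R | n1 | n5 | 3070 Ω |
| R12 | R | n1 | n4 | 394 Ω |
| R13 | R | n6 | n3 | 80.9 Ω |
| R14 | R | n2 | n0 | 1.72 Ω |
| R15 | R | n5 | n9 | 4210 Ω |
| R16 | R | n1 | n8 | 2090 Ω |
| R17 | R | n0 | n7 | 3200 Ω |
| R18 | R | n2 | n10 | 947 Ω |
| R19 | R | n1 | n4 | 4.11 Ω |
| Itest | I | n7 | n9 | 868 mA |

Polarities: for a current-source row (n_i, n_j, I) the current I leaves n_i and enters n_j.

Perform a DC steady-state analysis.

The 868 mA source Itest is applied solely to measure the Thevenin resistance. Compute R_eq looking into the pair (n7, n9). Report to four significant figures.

Element admittances at DC:
  Y(R1) = 0.005000 S between n8,n5
  Y(R2) = 0.1642 S between n5,n6
  Y(R3) = 0.003509 S between n5,n0
  Y(R4) = 0.0001267 S between n7,n3
  Y(R5) = 0.003745 S between n3,n7
  Y(R6) = 0.0004673 S between n8,n9
  Y(R7) = 0.01880 S between n2,n9
  Y(R8) = 0.0001342 S between n7,n6
  Y(R9) = 0.01383 S between n6,n10
  Y(R10) = 0.5714 S between n6,n4
  Y(R11) = 0.0003257 S between n1,n5
  Y(R12) = 0.002538 S between n1,n4
  Y(R13) = 0.01236 S between n6,n3
  Y(R14) = 0.5814 S between n2,n0
  Y(R15) = 0.0002375 S between n5,n9
  Y(R16) = 0.0004785 S between n1,n8
  Y(R17) = 0.0003125 S between n0,n7
  Y(R18) = 0.001056 S between n2,n10
  Y(R19) = 0.2433 S between n1,n4
  Itest: injects 0.868 A into n9 (from n7)
Assemble and solve the 10×10 MNA system:
  V(n1)=-142.3  V(n2)=1.044  V(n3)=-200.3  V(n4)=-142.4  V(n5)=-138.8  V(n6)=-142.4  V(n7)=-384.9  V(n8)=-124.9  V(n9)=40.83  V(n10)=-132.2

R_eq = 490.5 Ω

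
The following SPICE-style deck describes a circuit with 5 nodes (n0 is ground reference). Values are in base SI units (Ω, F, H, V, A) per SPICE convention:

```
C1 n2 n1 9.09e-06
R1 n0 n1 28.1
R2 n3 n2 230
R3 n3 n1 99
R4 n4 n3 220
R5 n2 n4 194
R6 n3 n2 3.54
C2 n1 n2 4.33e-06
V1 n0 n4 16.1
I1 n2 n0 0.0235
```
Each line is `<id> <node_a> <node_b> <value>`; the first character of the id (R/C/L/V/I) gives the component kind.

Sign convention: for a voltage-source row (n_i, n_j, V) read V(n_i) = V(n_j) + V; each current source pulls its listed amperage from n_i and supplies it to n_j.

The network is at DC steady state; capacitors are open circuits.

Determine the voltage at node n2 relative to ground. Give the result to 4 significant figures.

-10.36 V

MNA unknowns: 4 node voltages V₁..V_4 plus 1 source current (V1)
C1: Y=0.000 on G[2,1]
R1: Y=0.03559 on G[0,1]
R2: Y=0.004348 on G[3,2]
R3: Y=0.01010 on G[3,1]
R4: Y=0.004545 on G[4,3]
R5: Y=0.005155 on G[2,4]
R6: Y=0.2825 on G[3,2]
C2: Y=0.000 on G[1,2]
V1: row V0−V4=16.1, i_V1 at 0,4
I1: z[2]−=0.0235, z[0]+=0.0235
solve → V1=-2.249, V2=-10.36, V3=-10.17, V4=-16.10
aux → i_V1=-0.05654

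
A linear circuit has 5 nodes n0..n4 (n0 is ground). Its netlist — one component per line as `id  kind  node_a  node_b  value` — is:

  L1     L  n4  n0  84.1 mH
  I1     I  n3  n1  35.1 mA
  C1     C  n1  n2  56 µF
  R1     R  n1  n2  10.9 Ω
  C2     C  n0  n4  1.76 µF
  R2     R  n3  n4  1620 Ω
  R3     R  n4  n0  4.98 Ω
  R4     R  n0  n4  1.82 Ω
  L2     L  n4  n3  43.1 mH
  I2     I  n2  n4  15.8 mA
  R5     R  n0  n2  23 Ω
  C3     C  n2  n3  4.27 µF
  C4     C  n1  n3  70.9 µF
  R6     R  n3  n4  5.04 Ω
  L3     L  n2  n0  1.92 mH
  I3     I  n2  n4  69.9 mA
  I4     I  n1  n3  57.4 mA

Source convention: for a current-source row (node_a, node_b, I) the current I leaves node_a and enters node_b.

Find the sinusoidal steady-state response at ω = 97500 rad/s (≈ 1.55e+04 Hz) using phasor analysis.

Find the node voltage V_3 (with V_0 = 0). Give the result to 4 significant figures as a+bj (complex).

-0.3386-0.01764j V

Element admittances at ω=97500 rad/s:
  Y(L1) = 0.000-0.0001220j S between n4,n0
  I1: injects 0.0351 A into n1 (from n3)
  Y(C1) = 0.000+5.460j S between n1,n2
  Y(R1) = 0.09174+0.000j S between n1,n2
  Y(C2) = 0.000+0.1716j S between n0,n4
  Y(R2) = 0.0006173+0.000j S between n3,n4
  Y(R3) = 0.2008+0.000j S between n4,n0
  Y(R4) = 0.5495+0.000j S between n0,n4
  Y(L2) = 0.000-0.0002380j S between n4,n3
  I2: injects 0.0158 A into n4 (from n2)
  Y(R5) = 0.04348+0.000j S between n0,n2
  Y(C3) = 0.000+0.4163j S between n2,n3
  Y(C4) = 0.000+6.913j S between n1,n3
  Y(R6) = 0.1984+0.000j S between n3,n4
  Y(L3) = 0.000-0.005342j S between n2,n0
  I3: injects 0.0699 A into n4 (from n2)
  I4: injects 0.0574 A into n3 (from n1)
Assemble and solve the 4×4 MNA system:
  V(n1)=-0.3388-0.005551j  V(n2)=-0.3393+0.005663j  V(n3)=-0.3386-0.01764j  V(n4)=0.01805-0.006870j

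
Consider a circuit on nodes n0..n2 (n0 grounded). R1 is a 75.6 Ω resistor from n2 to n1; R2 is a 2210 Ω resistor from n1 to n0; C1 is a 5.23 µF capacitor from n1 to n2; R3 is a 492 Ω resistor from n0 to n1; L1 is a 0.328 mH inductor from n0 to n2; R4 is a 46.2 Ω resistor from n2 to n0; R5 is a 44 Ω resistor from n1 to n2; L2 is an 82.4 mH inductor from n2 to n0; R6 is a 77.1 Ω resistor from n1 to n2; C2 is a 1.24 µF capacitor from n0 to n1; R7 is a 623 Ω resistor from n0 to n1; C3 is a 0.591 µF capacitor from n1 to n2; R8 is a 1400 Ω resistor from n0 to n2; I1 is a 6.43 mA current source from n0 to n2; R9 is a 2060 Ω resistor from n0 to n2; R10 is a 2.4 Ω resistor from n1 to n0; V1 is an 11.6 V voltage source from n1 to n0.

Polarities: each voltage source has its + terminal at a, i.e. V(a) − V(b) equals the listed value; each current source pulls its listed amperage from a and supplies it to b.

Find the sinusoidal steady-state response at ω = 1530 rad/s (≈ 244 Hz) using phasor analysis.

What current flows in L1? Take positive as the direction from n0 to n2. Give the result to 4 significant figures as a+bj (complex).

-0.5772-0.08256j A

Element admittances at ω=1530 rad/s:
  Y(R1) = 0.01323+0.000j S between n2,n1
  Y(R2) = 0.0004525+0.000j S between n1,n0
  Y(C1) = 0.000+0.008002j S between n1,n2
  Y(R3) = 0.002033+0.000j S between n0,n1
  Y(L1) = 0.000-1.993j S between n0,n2
  Y(R4) = 0.02165+0.000j S between n2,n0
  Y(R5) = 0.02273+0.000j S between n1,n2
  Y(L2) = 0.000-0.007932j S between n2,n0
  Y(R6) = 0.01297+0.000j S between n1,n2
  Y(C2) = 0.000+0.001897j S between n0,n1
  Y(R7) = 0.001605+0.000j S between n0,n1
  Y(C3) = 0.000+0.0009042j S between n1,n2
  Y(R8) = 0.0007143+0.000j S between n0,n2
  I1: injects 0.00643 A into n2 (from n0)
  Y(R9) = 0.0004854+0.000j S between n0,n2
  Y(R10) = 0.4167+0.000j S between n1,n0
  V1: constraint V(n1)−V(n0) = 11.6
Assemble and solve the 3×3 MNA system:
  V(n1)=11.60+0.000j  V(n2)=-0.04143+0.2897j
  i(V1)=-5.453-0.1115j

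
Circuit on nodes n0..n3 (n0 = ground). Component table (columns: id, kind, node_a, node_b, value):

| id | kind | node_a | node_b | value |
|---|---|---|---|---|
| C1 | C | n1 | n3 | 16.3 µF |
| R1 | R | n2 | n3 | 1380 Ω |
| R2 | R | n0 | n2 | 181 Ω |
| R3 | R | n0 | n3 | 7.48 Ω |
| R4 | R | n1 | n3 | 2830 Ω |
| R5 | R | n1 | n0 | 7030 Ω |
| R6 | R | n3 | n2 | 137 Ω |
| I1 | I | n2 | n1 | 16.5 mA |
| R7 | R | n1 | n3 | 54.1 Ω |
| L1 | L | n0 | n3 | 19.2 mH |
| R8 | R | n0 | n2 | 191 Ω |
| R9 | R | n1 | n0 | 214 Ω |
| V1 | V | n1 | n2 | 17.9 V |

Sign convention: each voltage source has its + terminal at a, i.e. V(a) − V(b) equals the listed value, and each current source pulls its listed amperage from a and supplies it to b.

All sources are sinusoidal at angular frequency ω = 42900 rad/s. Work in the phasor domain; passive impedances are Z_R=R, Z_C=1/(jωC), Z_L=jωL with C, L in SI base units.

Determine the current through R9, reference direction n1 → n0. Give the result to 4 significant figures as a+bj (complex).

Element admittances at ω=42900 rad/s:
  Y(C1) = 0.000+0.6993j S between n1,n3
  Y(R1) = 0.0007246+0.000j S between n2,n3
  Y(R2) = 0.005525+0.000j S between n0,n2
  Y(R3) = 0.1337+0.000j S between n0,n3
  Y(R4) = 0.0003534+0.000j S between n1,n3
  Y(R5) = 0.0001422+0.000j S between n1,n0
  Y(R6) = 0.007299+0.000j S between n3,n2
  I1: injects 0.0165 A into n1 (from n2)
  Y(R7) = 0.01848+0.000j S between n1,n3
  Y(L1) = 0.000-0.001214j S between n0,n3
  Y(R8) = 0.005236+0.000j S between n0,n2
  Y(R9) = 0.004673+0.000j S between n1,n0
  V1: constraint V(n1)−V(n2) = 17.9
Assemble and solve the 4×4 MNA system:
  V(n1)=1.313-0.3931j  V(n2)=-16.59-0.3931j  V(n3)=1.287+0.05749j
  i(V1)=-0.3054-0.007845j

0.006137-0.001837j A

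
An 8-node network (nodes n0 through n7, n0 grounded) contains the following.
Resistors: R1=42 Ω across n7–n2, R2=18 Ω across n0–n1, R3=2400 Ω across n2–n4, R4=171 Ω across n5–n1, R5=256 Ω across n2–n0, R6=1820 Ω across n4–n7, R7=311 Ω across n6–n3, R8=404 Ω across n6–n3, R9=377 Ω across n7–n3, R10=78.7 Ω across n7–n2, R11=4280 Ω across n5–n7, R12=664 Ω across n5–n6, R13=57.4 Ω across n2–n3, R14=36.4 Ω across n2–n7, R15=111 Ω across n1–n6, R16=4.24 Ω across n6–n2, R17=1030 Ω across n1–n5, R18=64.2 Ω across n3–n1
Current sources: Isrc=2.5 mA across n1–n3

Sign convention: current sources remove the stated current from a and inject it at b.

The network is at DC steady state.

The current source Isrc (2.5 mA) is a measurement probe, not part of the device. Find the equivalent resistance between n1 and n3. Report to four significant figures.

R_eq = 40.70 Ω

Apply KCL at each of the 7 non-ground nodes and solve the resulting linear system.
Node n1: branches {R2, R4, R15, R17, R18, Isrc} → V_1 = -0.004370
Node n2: branches {R1, R3, R5, R10, R13, R14, R16} → V_2 = 0.06215
Node n3: branches {R7, R8, R9, R13, R18, Isrc} → V_3 = 0.09738
Node n4: branches {R3, R6} → V_4 = 0.06284
Node n5: branches {R4, R11, R12, R17} → V_5 = 0.008851
Node n6: branches {R7, R8, R12, R15, R16} → V_6 = 0.06025
Node n7: branches {R1, R6, R9, R10, R11, R14} → V_7 = 0.06336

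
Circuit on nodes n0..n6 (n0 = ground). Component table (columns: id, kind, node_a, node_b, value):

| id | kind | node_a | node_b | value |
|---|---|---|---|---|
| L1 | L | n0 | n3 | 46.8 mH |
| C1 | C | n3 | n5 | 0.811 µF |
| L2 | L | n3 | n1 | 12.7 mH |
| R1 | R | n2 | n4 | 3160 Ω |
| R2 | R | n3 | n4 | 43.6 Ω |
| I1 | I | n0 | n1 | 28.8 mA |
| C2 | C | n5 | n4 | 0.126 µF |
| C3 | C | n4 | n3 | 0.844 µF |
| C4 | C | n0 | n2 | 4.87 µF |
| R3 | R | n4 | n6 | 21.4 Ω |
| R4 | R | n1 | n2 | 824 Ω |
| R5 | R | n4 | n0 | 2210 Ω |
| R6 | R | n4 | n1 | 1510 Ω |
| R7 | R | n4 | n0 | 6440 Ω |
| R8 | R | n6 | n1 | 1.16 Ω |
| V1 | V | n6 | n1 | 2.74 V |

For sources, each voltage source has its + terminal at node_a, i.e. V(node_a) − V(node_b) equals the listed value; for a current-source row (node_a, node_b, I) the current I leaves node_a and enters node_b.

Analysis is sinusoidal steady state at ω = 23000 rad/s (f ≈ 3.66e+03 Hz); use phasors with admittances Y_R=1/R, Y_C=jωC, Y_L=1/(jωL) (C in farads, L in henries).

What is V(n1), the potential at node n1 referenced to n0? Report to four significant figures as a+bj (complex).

Apply KCL at each of the 6 non-ground nodes and solve the resulting linear system.
Node n1: branches {L2, I1, R4, R6, R8, V1} → V_1 = 9.882+5.147j
Node n2: branches {R1, C4, R4} → V_2 = 0.07312-0.1404j
Node n3: branches {L1, C1, L2, R2, C3} → V_3 = 12.39+6.117j
Node n4: branches {R1, R2, C2, C3, R3, R5, R6, R7} → V_4 = 12.16+5.463j
Node n5: branches {C1, C2} → V_5 = 12.36+6.029j
Node n6: branches {R3, R8, V1} → V_6 = 12.62+5.147j
Source currents: i(V1)=-2.384+0.01479j

9.882+5.147j V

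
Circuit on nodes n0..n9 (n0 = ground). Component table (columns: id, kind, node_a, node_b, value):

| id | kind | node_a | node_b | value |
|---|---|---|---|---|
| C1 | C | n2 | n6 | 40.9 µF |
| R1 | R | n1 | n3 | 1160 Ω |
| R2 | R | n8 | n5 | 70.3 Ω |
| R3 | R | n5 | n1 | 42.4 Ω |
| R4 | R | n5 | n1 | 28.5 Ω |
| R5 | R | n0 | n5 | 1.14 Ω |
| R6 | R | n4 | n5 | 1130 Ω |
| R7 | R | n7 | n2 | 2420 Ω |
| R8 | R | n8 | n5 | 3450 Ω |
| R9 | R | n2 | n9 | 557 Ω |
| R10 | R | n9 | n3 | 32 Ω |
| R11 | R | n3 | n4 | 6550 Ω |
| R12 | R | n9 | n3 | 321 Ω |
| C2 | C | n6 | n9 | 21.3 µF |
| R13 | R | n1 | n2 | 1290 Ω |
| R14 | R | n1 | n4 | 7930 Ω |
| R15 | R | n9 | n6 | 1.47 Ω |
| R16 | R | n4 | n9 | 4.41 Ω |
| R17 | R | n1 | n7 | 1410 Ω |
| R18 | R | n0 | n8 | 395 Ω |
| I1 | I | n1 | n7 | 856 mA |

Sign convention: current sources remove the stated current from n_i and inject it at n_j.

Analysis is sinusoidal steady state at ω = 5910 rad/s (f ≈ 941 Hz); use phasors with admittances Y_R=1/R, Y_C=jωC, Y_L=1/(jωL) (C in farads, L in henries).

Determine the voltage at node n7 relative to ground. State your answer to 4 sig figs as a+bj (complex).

801.5-0.2117j V

Element admittances at ω=5910 rad/s:
  Y(C1) = 0.000+0.2417j S between n2,n6
  Y(R1) = 0.0008621+0.000j S between n1,n3
  Y(R2) = 0.01422+0.000j S between n8,n5
  Y(R3) = 0.02358+0.000j S between n5,n1
  Y(R4) = 0.03509+0.000j S between n5,n1
  Y(R5) = 0.8772+0.000j S between n0,n5
  Y(R6) = 0.0008850+0.000j S between n4,n5
  Y(R7) = 0.0004132+0.000j S between n7,n2
  Y(R8) = 0.0002899+0.000j S between n8,n5
  Y(R9) = 0.001795+0.000j S between n2,n9
  Y(R10) = 0.03125+0.000j S between n9,n3
  Y(R11) = 0.0001527+0.000j S between n3,n4
  Y(R12) = 0.003115+0.000j S between n9,n3
  Y(C2) = 0.000+0.1259j S between n6,n9
  Y(R13) = 0.0007752+0.000j S between n1,n2
  Y(R14) = 0.0001261+0.000j S between n1,n4
  Y(R15) = 0.6803+0.000j S between n9,n6
  Y(R16) = 0.2268+0.000j S between n4,n9
  Y(R17) = 0.0007092+0.000j S between n1,n7
  Y(R18) = 0.002532+0.000j S between n0,n8
  I1: injects 0.856 A into n7 (from n1)
Assemble and solve the 9×9 MNA system:
  V(n1)=-1.622-0.004698j  V(n2)=108.3-0.5669j  V(n3)=105.4+0.3051j  V(n4)=107.6+0.3115j  V(n5)=0.000+0.000j  V(n6)=108.3+0.2632j  V(n7)=801.5-0.2117j  V(n8)=0.000+0.000j  V(n9)=108.0+0.3129j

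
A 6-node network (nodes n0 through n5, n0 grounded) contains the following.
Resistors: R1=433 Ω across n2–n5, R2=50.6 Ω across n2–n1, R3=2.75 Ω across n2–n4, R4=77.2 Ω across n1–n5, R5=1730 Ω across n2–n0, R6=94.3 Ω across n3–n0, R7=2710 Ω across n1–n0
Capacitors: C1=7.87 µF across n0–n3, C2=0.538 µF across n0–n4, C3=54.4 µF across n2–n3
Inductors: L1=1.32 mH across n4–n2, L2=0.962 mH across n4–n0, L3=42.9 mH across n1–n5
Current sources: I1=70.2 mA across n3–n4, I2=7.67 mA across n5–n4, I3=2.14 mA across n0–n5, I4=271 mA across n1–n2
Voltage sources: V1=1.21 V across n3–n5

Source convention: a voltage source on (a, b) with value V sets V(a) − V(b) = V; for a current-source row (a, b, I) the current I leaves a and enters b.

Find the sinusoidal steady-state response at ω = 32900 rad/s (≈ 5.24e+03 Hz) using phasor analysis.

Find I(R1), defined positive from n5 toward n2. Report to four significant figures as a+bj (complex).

Apply KCL at each of the 5 non-ground nodes and solve the resulting linear system.
Node n1: branches {R2, I4, R4, L3, R7} → V_1 = -8.646-0.2435j
Node n2: branches {R1, R2, L1, R3, C3, I4, R5} → V_2 = 0.01472-0.1239j
Node n3: branches {C1, I1, C3, R6, V1} → V_3 = 0.01408-0.02542j
Node n4: branches {L1, L2, I1, I2, C2, R3} → V_4 = 0.2313-0.1014j
Node n5: branches {R1, I2, I3, R4, L3, V1} → V_5 = -1.196-0.02542j
Source currents: i(V1)=0.09939-0.002226j

-0.002796+0.0002275j A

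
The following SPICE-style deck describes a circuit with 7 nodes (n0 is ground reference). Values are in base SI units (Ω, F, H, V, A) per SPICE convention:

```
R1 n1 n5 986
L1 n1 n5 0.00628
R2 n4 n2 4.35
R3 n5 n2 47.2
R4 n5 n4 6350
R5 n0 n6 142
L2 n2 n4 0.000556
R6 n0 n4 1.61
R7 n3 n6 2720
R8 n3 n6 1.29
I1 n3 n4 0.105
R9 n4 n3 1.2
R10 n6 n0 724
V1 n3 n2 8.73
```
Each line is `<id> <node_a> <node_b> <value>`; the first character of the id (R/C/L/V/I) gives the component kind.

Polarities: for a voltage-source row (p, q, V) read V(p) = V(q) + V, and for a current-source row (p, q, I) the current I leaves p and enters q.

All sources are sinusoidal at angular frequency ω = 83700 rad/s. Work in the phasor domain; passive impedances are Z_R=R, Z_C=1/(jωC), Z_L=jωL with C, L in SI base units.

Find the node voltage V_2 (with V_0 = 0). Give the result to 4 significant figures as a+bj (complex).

MNA unknowns: 6 node voltages V₁..V_6 plus 1 source current (V1)
R1: Y=0.001014+0.000j on G[1,5]
L1: Y=0.000-0.001902j on G[1,5]
R2: Y=0.2299+0.000j on G[4,2]
R3: Y=0.02119+0.000j on G[5,2]
R4: Y=0.0001575+0.000j on G[5,4]
R5: Y=0.007042+0.000j on G[0,6]
L2: Y=0.000-0.02149j on G[2,4]
R6: Y=0.6211+0.000j on G[0,4]
R7: Y=0.0003676+0.000j on G[3,6]
R8: Y=0.7752+0.000j on G[3,6]
I1: z[3]−=0.105, z[4]+=0.105
R9: Y=0.8333+0.000j on G[4,3]
R10: Y=0.001381+0.000j on G[6,0]
V1: row V3−V2=8.73, i_V1 at 3,2
solve → V1=-6.923-0.1365j, V2=-6.975-0.1375j, V3=1.755-0.1375j, V4=-0.02355+0.001845j, V5=-6.923-0.1365j, V6=1.736-0.1361j
aux → i_V1=-1.602+0.1173j

-6.975-0.1375j V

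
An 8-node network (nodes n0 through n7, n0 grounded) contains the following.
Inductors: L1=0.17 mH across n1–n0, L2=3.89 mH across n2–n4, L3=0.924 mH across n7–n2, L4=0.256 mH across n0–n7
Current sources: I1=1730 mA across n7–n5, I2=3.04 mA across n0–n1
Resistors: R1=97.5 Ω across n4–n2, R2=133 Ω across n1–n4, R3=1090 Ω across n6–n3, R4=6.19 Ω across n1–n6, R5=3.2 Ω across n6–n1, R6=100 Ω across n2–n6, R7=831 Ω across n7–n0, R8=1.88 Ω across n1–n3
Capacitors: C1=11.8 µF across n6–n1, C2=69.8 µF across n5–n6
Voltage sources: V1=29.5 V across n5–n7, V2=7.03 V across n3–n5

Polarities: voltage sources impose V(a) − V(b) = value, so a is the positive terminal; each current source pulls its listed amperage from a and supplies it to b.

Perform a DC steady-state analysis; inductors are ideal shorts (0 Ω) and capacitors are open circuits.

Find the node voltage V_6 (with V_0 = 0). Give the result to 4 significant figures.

Apply KCL at each of the 7 non-ground nodes and solve the resulting linear system.
Node n1: branches {L1, R2, R4, R5, R8, I2, C1} → V_1 = 0.000
Node n2: branches {R1, L2, R6, L3} → V_2 = 0.000
Node n3: branches {R3, R8, V2} → V_3 = 36.53
Node n4: branches {R1, R2, L2} → V_4 = 0.000
Node n5: branches {I1, C2, V1, V2} → V_5 = 29.50
Node n6: branches {R3, R4, R5, R6, C1, C2} → V_6 = 0.06911
Node n7: branches {I1, R7, L3, L4, V1} → V_7 = 0.000
Source currents: i(L1)=19.47, i(L2)=0.000, i(L3)=-0.0006911, i(L4)=19.46, i(V1)=-17.73, i(V2)=-19.46

0.06911 V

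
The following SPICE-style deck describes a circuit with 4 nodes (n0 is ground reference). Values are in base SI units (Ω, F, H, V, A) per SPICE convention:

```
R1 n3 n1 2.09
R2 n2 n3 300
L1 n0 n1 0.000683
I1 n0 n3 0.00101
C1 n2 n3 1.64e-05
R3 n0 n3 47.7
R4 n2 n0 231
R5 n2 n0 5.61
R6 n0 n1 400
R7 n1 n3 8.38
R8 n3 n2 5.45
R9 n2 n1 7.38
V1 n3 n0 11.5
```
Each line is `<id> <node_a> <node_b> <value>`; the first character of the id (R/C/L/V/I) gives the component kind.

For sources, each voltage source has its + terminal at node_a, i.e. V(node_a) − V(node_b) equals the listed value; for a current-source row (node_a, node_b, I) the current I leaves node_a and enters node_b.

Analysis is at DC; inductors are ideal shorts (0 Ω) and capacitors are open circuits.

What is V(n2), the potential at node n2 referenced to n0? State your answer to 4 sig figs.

MNA unknowns: 3 node voltages V₁..V_3 plus 2 source currents (L1, V1)
R1: Y=0.4785 on G[3,1]
R2: Y=0.003333 on G[2,3]
L1: row V0−V1=0, i_L1 at 0,1
I1: z[0]−=0.00101, z[3]+=0.00101
C1: Y=0.000 on G[2,3]
R3: Y=0.02096 on G[0,3]
R4: Y=0.004329 on G[2,0]
R5: Y=0.1783 on G[2,0]
R6: Y=0.002500 on G[0,1]
R7: Y=0.1193 on G[1,3]
R8: Y=0.1835 on G[3,2]
R9: Y=0.1355 on G[2,1]
V1: row V3−V0=11.5, i_V1 at 3,0
solve → V1=0.000, V2=4.255, V3=11.50
aux → i_L1=-7.451, i_V1=-8.468

4.255 V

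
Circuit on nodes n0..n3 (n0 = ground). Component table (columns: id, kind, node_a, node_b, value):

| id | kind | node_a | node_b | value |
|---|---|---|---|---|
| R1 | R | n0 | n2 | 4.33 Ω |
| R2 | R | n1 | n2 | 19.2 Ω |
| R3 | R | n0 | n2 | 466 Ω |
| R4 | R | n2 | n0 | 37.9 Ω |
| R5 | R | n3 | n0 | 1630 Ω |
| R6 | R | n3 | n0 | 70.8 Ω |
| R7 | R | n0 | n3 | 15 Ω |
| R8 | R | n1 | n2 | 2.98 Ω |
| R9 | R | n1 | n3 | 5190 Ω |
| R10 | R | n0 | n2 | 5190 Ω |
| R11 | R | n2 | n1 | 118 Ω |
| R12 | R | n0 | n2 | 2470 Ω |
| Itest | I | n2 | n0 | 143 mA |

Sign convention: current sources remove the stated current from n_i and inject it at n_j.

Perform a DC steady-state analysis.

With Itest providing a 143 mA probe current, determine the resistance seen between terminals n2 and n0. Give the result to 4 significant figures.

Element admittances at DC:
  Y(R1) = 0.2309 S between n0,n2
  Y(R2) = 0.05208 S between n1,n2
  Y(R3) = 0.002146 S between n0,n2
  Y(R4) = 0.02639 S between n2,n0
  Y(R5) = 0.0006135 S between n3,n0
  Y(R6) = 0.01412 S between n3,n0
  Y(R7) = 0.06667 S between n0,n3
  Y(R8) = 0.3356 S between n1,n2
  Y(R9) = 0.0001927 S between n1,n3
  Y(R10) = 0.0001927 S between n0,n2
  Y(R11) = 0.008475 S between n2,n1
  Y(R12) = 0.0004049 S between n0,n2
  Itest: injects 0.143 A into n0 (from n2)
Assemble and solve the 3×3 MNA system:
  V(n1)=-0.5492  V(n2)=-0.5494  V(n3)=-0.001297

R_eq = 3.842 Ω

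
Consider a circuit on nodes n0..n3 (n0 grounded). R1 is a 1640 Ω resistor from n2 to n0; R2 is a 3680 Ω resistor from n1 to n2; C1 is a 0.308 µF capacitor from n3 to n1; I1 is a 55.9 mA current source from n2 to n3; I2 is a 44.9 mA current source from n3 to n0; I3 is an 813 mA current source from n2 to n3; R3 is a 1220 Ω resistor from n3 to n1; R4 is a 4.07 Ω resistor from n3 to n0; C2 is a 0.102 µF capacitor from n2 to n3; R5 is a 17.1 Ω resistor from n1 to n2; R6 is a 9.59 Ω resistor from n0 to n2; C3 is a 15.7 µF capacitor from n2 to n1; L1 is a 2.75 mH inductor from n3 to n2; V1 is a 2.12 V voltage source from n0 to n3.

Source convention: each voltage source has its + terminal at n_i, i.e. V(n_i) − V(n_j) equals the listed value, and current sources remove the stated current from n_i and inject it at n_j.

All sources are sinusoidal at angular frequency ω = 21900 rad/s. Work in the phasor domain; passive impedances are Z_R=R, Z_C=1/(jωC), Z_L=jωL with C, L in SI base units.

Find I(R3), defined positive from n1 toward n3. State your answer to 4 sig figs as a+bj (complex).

-0.004892-0.0003544j A

MNA unknowns: 3 node voltages V₁..V_3 plus 1 source current (V1)
R1: Y=0.0006098+0.000j on G[2,0]
R2: Y=0.0002717+0.000j on G[1,2]
C1: Y=0.000+0.006745j on G[3,1]
I1: z[2]−=0.0559, z[3]+=0.0559
I2: z[3]−=0.0449, z[0]+=0.0449
I3: z[2]−=0.813, z[3]+=0.813
R3: Y=0.0008197+0.000j on G[3,1]
R4: Y=0.2457+0.000j on G[3,0]
C2: Y=0.000+0.002234j on G[2,3]
R5: Y=0.05848+0.000j on G[1,2]
R6: Y=0.1043+0.000j on G[0,2]
C3: Y=0.000+0.3438j on G[2,1]
L1: Y=0.000-0.01660j on G[3,2]
V1: row V0−V3=2.12, i_V1 at 0,3
solve → V1=-8.089-0.4324j, V2=-8.204-0.4464j, V3=-2.120+0.000j
aux → i_V1=-1.336-0.04682j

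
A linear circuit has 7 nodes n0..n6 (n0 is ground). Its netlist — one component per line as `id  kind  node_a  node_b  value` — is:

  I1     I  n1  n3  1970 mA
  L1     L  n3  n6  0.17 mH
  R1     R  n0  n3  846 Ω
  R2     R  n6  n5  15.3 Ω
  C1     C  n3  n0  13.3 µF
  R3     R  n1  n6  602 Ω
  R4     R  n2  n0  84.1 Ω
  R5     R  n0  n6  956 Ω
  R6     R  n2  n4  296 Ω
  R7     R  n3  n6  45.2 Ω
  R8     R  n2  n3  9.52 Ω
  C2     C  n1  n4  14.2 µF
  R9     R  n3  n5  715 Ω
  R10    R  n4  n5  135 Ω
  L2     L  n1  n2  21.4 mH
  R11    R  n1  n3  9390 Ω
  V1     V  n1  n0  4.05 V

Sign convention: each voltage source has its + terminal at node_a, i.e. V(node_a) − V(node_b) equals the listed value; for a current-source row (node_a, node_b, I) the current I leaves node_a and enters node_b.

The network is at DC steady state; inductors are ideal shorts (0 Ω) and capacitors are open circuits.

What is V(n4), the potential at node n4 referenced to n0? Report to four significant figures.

Apply KCL at each of the 6 non-ground nodes and solve the resulting linear system.
Node n1: branches {I1, R3, C2, L2, R11, V1} → V_1 = 4.050
Node n2: branches {R4, R6, R8, L2} → V_2 = 4.050
Node n3: branches {I1, L1, R1, C1, R7, R8, R9, R11} → V_3 = 21.67
Node n4: branches {R6, C2, R10} → V_4 = 15.75
Node n5: branches {R2, R9, R10} → V_5 = 21.08
Node n6: branches {L1, R2, R3, R5, R7} → V_6 = 21.67
Source currents: i(L1)=0.09063, i(L2)=-1.842, i(V1)=-0.09644

15.75 V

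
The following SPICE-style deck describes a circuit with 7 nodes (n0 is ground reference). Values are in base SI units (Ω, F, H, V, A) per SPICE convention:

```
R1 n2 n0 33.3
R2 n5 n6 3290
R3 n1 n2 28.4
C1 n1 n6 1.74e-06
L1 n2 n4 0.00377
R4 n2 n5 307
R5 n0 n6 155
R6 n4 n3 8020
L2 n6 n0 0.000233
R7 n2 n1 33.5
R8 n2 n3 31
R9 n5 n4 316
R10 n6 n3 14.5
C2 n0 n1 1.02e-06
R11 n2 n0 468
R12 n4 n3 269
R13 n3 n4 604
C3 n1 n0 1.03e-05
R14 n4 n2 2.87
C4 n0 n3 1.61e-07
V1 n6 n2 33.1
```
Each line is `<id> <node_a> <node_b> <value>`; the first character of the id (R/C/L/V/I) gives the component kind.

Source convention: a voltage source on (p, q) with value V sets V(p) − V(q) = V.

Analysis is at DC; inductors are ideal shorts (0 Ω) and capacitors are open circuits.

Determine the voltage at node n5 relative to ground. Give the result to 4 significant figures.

Element admittances at DC:
  Y(R1) = 0.03003 S between n2,n0
  Y(R2) = 0.0003040 S between n5,n6
  Y(R3) = 0.03521 S between n1,n2
  Y(C1) = 0.000 S between n1,n6
  L1: short n2↔n4 (DC inductor)
  Y(R4) = 0.003257 S between n2,n5
  Y(R5) = 0.006452 S between n0,n6
  Y(R6) = 0.0001247 S between n4,n3
  L2: short n6↔n0 (DC inductor)
  Y(R7) = 0.02985 S between n2,n1
  Y(R8) = 0.03226 S between n2,n3
  Y(R9) = 0.003165 S between n5,n4
  Y(R10) = 0.06897 S between n6,n3
  Y(C2) = 0.000 S between n0,n1
  Y(R11) = 0.002137 S between n2,n0
  Y(R12) = 0.003717 S between n4,n3
  Y(R13) = 0.001656 S between n3,n4
  Y(C3) = 0.000 S between n1,n0
  Y(R14) = 0.3484 S between n4,n2
  Y(C4) = 0.000 S between n0,n3
  V1: constraint V(n6)−V(n2) = 33.1
Assemble and solve the 9×9 MNA system:
  V(n1)=-33.10  V(n2)=-33.10  V(n3)=-11.71  V(n4)=-33.10  V(n5)=-31.60  V(n6)=0.000
  i(L1)=-0.1223  i(L2)=1.065  i(V1)=-1.882

-31.60 V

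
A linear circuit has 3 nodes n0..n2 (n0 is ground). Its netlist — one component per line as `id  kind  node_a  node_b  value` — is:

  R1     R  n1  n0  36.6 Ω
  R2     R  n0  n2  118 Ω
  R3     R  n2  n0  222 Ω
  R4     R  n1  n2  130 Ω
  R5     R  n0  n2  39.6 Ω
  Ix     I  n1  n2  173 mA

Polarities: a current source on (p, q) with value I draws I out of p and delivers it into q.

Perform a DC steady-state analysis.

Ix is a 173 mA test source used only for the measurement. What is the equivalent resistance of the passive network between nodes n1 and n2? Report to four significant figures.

R_eq = 42.32 Ω

MNA unknowns: 2 node voltages V₁..V_2
R1: Y=0.02732 on G[1,0]
R2: Y=0.008475 on G[0,2]
R3: Y=0.004505 on G[2,0]
R4: Y=0.007692 on G[1,2]
R5: Y=0.02525 on G[0,2]
Ix: z[1]−=0.173, z[2]+=0.173
solve → V1=-4.270, V2=3.052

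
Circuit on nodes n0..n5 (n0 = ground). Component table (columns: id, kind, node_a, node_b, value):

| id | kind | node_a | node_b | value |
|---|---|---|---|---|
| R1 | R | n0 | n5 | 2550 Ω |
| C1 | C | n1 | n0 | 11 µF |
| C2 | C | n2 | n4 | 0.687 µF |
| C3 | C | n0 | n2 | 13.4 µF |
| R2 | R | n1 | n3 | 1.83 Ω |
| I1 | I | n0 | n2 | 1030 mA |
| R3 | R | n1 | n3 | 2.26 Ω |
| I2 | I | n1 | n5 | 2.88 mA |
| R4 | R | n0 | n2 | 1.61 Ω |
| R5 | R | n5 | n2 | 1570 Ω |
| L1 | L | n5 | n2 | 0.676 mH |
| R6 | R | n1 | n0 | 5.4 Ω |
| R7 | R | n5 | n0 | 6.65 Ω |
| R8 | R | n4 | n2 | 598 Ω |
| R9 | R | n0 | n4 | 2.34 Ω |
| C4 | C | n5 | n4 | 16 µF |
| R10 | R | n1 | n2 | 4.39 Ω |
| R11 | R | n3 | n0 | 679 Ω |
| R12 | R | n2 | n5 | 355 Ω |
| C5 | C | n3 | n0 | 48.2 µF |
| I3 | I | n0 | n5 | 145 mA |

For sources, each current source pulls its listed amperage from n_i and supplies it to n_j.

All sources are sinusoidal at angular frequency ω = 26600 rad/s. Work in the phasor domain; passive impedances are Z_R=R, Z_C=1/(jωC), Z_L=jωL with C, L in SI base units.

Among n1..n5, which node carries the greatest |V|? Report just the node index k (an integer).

2

MNA unknowns: 5 node voltages V₁..V_5
R1: Y=0.0003922+0.000j on G[0,5]
C1: Y=0.000+0.2926j on G[1,0]
C2: Y=0.000+0.01827j on G[2,4]
C3: Y=0.000+0.3564j on G[0,2]
R2: Y=0.5464+0.000j on G[1,3]
I1: z[0]−=1.03, z[2]+=1.03
R3: Y=0.4425+0.000j on G[1,3]
I2: z[1]−=0.00288, z[5]+=0.00288
R4: Y=0.6211+0.000j on G[0,2]
R5: Y=0.0006369+0.000j on G[5,2]
L1: Y=0.000-0.05561j on G[5,2]
R6: Y=0.1852+0.000j on G[1,0]
R7: Y=0.1504+0.000j on G[5,0]
R8: Y=0.001672+0.000j on G[4,2]
R9: Y=0.4274+0.000j on G[0,4]
C4: Y=0.000+0.4256j on G[5,4]
R10: Y=0.2278+0.000j on G[1,2]
R11: Y=0.001473+0.000j on G[3,0]
R12: Y=0.002817+0.000j on G[2,5]
C5: Y=0.000+1.282j on G[3,0]
I3: z[0]−=0.145, z[5]+=0.145
solve → V1=0.09958-0.1734j, V2=1.051-0.4496j, V3=-0.04662-0.1128j, V4=0.2631+0.007125j, V5=0.2383-0.2344j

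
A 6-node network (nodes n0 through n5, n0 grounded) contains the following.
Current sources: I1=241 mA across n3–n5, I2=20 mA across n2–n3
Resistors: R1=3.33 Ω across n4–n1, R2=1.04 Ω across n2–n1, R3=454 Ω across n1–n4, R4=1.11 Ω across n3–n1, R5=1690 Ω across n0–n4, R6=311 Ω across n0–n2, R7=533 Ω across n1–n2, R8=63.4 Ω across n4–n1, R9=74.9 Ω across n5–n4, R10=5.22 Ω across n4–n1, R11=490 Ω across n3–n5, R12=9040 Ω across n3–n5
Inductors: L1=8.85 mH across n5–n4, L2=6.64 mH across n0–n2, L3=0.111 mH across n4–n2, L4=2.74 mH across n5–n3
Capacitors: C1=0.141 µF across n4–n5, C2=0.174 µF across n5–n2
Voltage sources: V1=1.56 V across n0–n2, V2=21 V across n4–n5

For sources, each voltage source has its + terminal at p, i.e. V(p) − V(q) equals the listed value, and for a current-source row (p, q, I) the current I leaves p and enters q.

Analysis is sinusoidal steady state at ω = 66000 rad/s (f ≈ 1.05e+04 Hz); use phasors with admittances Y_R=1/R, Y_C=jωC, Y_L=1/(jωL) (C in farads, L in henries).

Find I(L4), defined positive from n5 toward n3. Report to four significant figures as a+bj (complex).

MNA unknowns: 5 node voltages V₁..V_5 plus 2 source currents (V1, V2)
I1: z[3]−=0.241, z[5]+=0.241
R1: Y=0.3003+0.000j on G[4,1]
R2: Y=0.9615+0.000j on G[2,1]
L1: Y=0.000-0.001712j on G[5,4]
L2: Y=0.000-0.002282j on G[0,2]
C1: Y=0.000+0.009306j on G[4,5]
R3: Y=0.002203+0.000j on G[1,4]
R4: Y=0.9009+0.000j on G[3,1]
R5: Y=0.0005917+0.000j on G[0,4]
R6: Y=0.003215+0.000j on G[0,2]
R7: Y=0.001876+0.000j on G[1,2]
R8: Y=0.01577+0.000j on G[4,1]
I2: z[2]−=0.02, z[3]+=0.02
R9: Y=0.01335+0.000j on G[5,4]
L3: Y=0.000-0.1365j on G[4,2]
R10: Y=0.1916+0.000j on G[4,1]
R11: Y=0.002041+0.000j on G[3,5]
L4: Y=0.000-0.005530j on G[5,3]
R12: Y=0.0001106+0.000j on G[3,5]
C2: Y=0.000+0.01148j on G[5,2]
V1: row V0−V2=1.56, i_V1 at 0,2
V2: row V4−V5=21, i_V2 at 4,5
solve → V1=-1.620+0.2944j, V2=-1.560+0.000j, V3=-1.913+0.4196j, V4=-1.217+0.6297j, V5=-22.22+0.6297j
aux → i_V1=-0.005736+0.003932j, i_V2=-0.5711-0.2840j

0.001162+0.1123j A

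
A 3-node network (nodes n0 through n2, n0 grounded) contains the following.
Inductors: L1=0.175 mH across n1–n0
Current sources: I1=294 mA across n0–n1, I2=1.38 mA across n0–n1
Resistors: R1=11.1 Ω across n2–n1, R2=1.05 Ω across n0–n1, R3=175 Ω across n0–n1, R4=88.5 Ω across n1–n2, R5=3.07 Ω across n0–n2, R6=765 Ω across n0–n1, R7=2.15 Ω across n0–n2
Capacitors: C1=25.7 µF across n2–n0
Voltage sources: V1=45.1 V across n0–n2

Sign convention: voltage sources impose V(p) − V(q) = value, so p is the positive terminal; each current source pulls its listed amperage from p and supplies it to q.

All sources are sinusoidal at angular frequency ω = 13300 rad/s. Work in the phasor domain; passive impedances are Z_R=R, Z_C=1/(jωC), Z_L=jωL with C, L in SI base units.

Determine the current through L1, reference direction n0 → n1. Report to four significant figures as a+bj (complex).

0.6028-1.488j A

Apply KCL at each of the 2 non-ground nodes and solve the resulting linear system.
Node n1: branches {L1, I1, I2, R1, R2, R3, R4, R6} → V_1 = -3.464-1.403j
Node n2: branches {R1, R4, C1, R5, R7, V1} → V_2 = -45.10+0.000j
Source currents: i(V1)=-39.89-15.27j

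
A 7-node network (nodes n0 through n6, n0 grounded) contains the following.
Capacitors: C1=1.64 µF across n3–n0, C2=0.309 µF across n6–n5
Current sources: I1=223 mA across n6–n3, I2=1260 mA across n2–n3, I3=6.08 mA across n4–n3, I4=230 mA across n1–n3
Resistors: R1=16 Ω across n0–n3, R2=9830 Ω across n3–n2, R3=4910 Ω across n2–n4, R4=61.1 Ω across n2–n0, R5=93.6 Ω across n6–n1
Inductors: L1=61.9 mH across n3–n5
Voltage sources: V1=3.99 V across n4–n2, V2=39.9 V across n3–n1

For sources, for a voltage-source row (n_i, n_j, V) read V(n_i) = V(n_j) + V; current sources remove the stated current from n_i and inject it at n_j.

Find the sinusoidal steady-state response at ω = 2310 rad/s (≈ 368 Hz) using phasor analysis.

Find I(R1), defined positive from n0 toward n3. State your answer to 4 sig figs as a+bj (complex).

-1.252+0.07575j A

Element admittances at ω=2310 rad/s:
  Y(C1) = 0.000+0.003788j S between n3,n0
  I1: injects 0.223 A into n3 (from n6)
  Y(R1) = 0.06250+0.000j S between n0,n3
  Y(C2) = 0.000+0.0007138j S between n6,n5
  Y(R2) = 0.0001017+0.000j S between n3,n2
  Y(R3) = 0.0002037+0.000j S between n2,n4
  I2: injects 1.26 A into n3 (from n2)
  I3: injects 0.00608 A into n3 (from n4)
  Y(R4) = 0.01637+0.000j S between n2,n0
  Y(L1) = 0.000-0.006994j S between n3,n5
  Y(R5) = 0.01068+0.000j S between n6,n1
  I4: injects 0.23 A into n3 (from n1)
  V1: constraint V(n4)−V(n2) = 3.99
  V2: constraint V(n3)−V(n1) = 39.9
Assemble and solve the 8×8 MNA system:
  V(n1)=-19.87-1.212j  V(n2)=-76.76-0.007486j  V(n3)=20.03-1.212j  V(n4)=-72.77-0.007486j  V(n5)=26.90-1.723j  V(n6)=-40.41+3.285j
  i(V1)=-0.006893+0.000j  i(V2)=0.4494-0.04804j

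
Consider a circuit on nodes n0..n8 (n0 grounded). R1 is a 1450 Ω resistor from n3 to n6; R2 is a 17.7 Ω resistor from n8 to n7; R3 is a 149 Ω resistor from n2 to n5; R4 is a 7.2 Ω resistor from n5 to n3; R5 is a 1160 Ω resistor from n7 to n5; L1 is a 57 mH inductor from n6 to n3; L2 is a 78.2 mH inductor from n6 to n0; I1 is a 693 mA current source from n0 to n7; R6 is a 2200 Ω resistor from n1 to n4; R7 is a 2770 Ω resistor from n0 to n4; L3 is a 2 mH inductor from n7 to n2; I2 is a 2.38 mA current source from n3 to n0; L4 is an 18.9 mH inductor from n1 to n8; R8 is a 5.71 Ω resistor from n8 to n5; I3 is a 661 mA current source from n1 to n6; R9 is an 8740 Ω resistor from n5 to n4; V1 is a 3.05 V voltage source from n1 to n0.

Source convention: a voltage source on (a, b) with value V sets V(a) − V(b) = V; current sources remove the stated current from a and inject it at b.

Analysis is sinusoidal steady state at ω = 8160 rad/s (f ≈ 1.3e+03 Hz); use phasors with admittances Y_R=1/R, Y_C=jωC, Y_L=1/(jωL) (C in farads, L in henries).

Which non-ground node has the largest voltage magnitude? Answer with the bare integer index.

6

Element admittances at ω=8160 rad/s:
  Y(R1) = 0.0006897+0.000j S between n3,n6
  Y(R2) = 0.05650+0.000j S between n8,n7
  Y(R3) = 0.006711+0.000j S between n2,n5
  Y(R4) = 0.1389+0.000j S between n5,n3
  Y(R5) = 0.0008621+0.000j S between n7,n5
  Y(L1) = 0.000-0.002150j S between n6,n3
  Y(L2) = 0.000-0.001567j S between n6,n0
  I1: injects 0.693 A into n7 (from n0)
  Y(R6) = 0.0004545+0.000j S between n1,n4
  Y(R7) = 0.0003610+0.000j S between n0,n4
  Y(L3) = 0.000-0.06127j S between n7,n2
  I2: injects 0.00238 A into n0 (from n3)
  Y(L4) = 0.000-0.006484j S between n1,n8
  Y(R8) = 0.1751+0.000j S between n8,n5
  I3: injects 0.661 A into n6 (from n1)
  Y(R9) = 0.0001144+0.000j S between n5,n4
  V1: constraint V(n1)−V(n0) = 3.05
Assemble and solve the 9×9 MNA system:
  V(n1)=3.050+0.000j  V(n2)=10.72+145.0j  V(n3)=3.441+146.2j  V(n4)=1.690+17.96j  V(n5)=1.619+146.0j  V(n6)=22.88+258.8j  V(n7)=10.83+146.0j  V(n8)=-0.2195+145.9j
  i(V1)=0.2844+0.02936j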